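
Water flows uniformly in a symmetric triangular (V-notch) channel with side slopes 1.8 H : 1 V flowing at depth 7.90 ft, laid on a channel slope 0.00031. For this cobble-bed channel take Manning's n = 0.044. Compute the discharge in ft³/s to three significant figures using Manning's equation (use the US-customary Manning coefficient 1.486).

153 ft³/s

A = z·y² = 1.8×7.90² = 112.3 ft²
P = 2y√(1+z²) = 2×7.90×√(1+1.8²) = 32.53 ft
R = A/P = 112.3/32.53 = 3.453 ft
Q = (1.486/n)·A·R^(2/3)·S^(1/2) = (1.486/0.044) × 112.3 × 3.453^(2/3) × 0.00031^(1/2) = 152.6 ft³/s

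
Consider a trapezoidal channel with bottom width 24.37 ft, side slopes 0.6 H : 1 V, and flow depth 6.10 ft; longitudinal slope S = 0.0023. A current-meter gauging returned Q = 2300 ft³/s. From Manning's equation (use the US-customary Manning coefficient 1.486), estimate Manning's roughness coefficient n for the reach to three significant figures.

0.0143

A = (b + z·y)·y = (24.37 + 0.6×6.10)×6.10 = 171.0 ft²
P = b + 2y√(1+z²) = 24.37 + 2×6.10×√(1+0.6²) = 38.60 ft
R = A/P = 171.0/38.60 = 4.430 ft
n = (1.486/Q)·A·R^(2/3)·S^(1/2) = (1.486/2300) × 171.0 × 2.697 × 0.04796 = 0.01429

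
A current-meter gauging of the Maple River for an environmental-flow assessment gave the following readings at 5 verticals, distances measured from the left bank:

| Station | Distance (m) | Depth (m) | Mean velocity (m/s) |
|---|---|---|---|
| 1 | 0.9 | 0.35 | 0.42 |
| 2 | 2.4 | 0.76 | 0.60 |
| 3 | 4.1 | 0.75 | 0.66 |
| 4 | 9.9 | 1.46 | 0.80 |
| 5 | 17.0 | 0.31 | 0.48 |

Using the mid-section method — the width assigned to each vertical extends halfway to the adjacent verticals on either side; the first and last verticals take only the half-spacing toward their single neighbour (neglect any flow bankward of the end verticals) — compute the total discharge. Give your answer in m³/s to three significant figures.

10.8 m³/s

w_1 = (2.4 − 0.9)/2 = 0.75 m; q_1 = 0.42 × 0.35 × 0.75 = 0.1103 m³/s
w_2 = (4.1 − 0.9)/2 = 1.6 m; q_2 = 0.60 × 0.76 × 1.6 = 0.7296 m³/s
w_3 = (9.9 − 2.4)/2 = 3.75 m; q_3 = 0.66 × 0.75 × 3.75 = 1.856 m³/s
w_4 = (17.0 − 4.1)/2 = 6.45 m; q_4 = 0.80 × 1.46 × 6.45 = 7.534 m³/s
w_5 = (17.0 − 9.9)/2 = 3.55 m; q_5 = 0.48 × 0.31 × 3.55 = 0.5282 m³/s
Q = Σ qᵢ = 10.76 m³/s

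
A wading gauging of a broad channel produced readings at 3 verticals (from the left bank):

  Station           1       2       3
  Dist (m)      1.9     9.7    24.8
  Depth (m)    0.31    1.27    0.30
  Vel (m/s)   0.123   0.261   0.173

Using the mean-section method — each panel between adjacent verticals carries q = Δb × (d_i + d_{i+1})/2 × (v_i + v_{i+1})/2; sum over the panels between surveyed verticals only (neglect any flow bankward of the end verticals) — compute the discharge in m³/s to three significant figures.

Panel 1-2: Δb = 7.8 m, d̄ = (0.31+1.27)/2 = 0.79, v̄ = (0.123+0.261)/2 = 0.192 → q = 7.8×0.79×0.192 = 1.183 m³/s
Panel 2-3: Δb = 15.1 m, d̄ = (1.27+0.30)/2 = 0.785, v̄ = (0.261+0.173)/2 = 0.217 → q = 15.1×0.785×0.217 = 2.572 m³/s
Q = Σ q = 3.755 m³/s

3.76 m³/s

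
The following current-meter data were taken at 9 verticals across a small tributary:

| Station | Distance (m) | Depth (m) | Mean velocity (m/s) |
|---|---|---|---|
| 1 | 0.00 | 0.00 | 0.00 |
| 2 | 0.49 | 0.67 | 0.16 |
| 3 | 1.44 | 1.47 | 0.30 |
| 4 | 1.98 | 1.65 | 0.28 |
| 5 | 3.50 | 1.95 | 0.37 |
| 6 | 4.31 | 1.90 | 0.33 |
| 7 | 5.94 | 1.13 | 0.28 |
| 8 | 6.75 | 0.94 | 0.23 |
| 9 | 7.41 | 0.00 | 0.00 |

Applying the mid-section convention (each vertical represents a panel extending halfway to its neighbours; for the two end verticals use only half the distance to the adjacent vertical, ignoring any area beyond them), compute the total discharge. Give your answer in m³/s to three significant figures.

3.03 m³/s

w_2 = (1.44 − 0.00)/2 = 0.72 m; q_2 = 0.16 × 0.67 × 0.72 = 0.07718 m³/s
w_3 = (1.98 − 0.49)/2 = 0.745 m; q_3 = 0.30 × 1.47 × 0.745 = 0.3285 m³/s
w_4 = (3.50 − 1.44)/2 = 1.03 m; q_4 = 0.28 × 1.65 × 1.03 = 0.4759 m³/s
w_5 = (4.31 − 1.98)/2 = 1.165 m; q_5 = 0.37 × 1.95 × 1.165 = 0.8405 m³/s
w_6 = (5.94 − 3.50)/2 = 1.22 m; q_6 = 0.33 × 1.90 × 1.22 = 0.7649 m³/s
w_7 = (6.75 − 4.31)/2 = 1.22 m; q_7 = 0.28 × 1.13 × 1.22 = 0.3860 m³/s
w_8 = (7.41 − 5.94)/2 = 0.735 m; q_8 = 0.23 × 0.94 × 0.735 = 0.1589 m³/s
Stations 1, 9 contribute zero (depth or velocity is 0).
Q = Σ qᵢ = 3.032 m³/s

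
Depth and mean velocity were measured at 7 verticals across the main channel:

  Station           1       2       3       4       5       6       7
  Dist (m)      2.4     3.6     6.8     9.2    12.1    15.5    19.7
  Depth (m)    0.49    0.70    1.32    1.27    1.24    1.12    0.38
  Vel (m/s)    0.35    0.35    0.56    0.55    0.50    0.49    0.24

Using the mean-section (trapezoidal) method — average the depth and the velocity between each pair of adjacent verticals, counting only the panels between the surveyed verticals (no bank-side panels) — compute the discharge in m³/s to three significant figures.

Panel 1-2: Δb = 1.2 m, d̄ = (0.49+0.70)/2 = 0.595, v̄ = (0.35+0.35)/2 = 0.35 → q = 1.2×0.595×0.35 = 0.2499 m³/s
Panel 2-3: Δb = 3.2 m, d̄ = (0.70+1.32)/2 = 1.01, v̄ = (0.35+0.56)/2 = 0.455 → q = 3.2×1.01×0.455 = 1.471 m³/s
Panel 3-4: Δb = 2.4 m, d̄ = (1.32+1.27)/2 = 1.295, v̄ = (0.56+0.55)/2 = 0.555 → q = 2.4×1.295×0.555 = 1.725 m³/s
Panel 4-5: Δb = 2.9 m, d̄ = (1.27+1.24)/2 = 1.255, v̄ = (0.55+0.50)/2 = 0.525 → q = 2.9×1.255×0.525 = 1.911 m³/s
Panel 5-6: Δb = 3.4 m, d̄ = (1.24+1.12)/2 = 1.18, v̄ = (0.50+0.49)/2 = 0.495 → q = 3.4×1.18×0.495 = 1.986 m³/s
Panel 6-7: Δb = 4.2 m, d̄ = (1.12+0.38)/2 = 0.75, v̄ = (0.49+0.24)/2 = 0.365 → q = 4.2×0.75×0.365 = 1.150 m³/s
Q = Σ q = 8.492 m³/s

8.49 m³/s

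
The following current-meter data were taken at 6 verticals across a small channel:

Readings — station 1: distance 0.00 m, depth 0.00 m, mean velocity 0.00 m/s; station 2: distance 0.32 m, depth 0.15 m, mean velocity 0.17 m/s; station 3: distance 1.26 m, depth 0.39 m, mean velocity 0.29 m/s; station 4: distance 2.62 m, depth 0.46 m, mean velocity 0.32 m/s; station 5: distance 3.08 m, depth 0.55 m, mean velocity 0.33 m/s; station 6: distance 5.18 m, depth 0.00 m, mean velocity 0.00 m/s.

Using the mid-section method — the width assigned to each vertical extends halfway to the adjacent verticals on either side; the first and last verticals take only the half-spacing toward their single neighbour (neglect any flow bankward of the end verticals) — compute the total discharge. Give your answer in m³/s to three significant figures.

0.512 m³/s

w_2 = (1.26 − 0.00)/2 = 0.63 m; q_2 = 0.17 × 0.15 × 0.63 = 0.01607 m³/s
w_3 = (2.62 − 0.32)/2 = 1.15 m; q_3 = 0.29 × 0.39 × 1.15 = 0.1301 m³/s
w_4 = (3.08 − 1.26)/2 = 0.91 m; q_4 = 0.32 × 0.46 × 0.91 = 0.1340 m³/s
w_5 = (5.18 − 2.62)/2 = 1.28 m; q_5 = 0.33 × 0.55 × 1.28 = 0.2323 m³/s
Stations 1, 6 contribute zero (depth or velocity is 0).
Q = Σ qᵢ = 0.5124 m³/s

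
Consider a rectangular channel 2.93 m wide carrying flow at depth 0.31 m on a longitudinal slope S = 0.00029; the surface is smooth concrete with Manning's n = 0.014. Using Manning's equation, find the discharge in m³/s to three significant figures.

A = b·y = 2.93 × 0.31 = 0.9083 m²
P = b + 2y = 2.93 + 2×0.31 = 3.550 m
R = A/P = 0.9083/3.550 = 0.2559 m
Q = (1/n)·A·R^(2/3)·S^(1/2) = (1/0.014) × 0.9083 × 0.2559^(2/3) × 0.00029^(1/2) = 0.4453 m³/s

0.445 m³/s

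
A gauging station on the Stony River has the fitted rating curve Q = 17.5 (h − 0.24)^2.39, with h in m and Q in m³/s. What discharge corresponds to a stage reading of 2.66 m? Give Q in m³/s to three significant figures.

145 m³/s

Q = 17.5 × (2.66 − 0.24)^2.39 = 17.5 × 2.42^2.39 = 144.7 m³/s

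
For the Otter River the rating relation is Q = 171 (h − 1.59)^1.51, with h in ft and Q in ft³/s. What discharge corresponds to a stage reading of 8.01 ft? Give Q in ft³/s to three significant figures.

Q = 171 × (8.01 − 1.59)^1.51 = 171 × 6.42^1.51 = 2834 ft³/s

2830 ft³/s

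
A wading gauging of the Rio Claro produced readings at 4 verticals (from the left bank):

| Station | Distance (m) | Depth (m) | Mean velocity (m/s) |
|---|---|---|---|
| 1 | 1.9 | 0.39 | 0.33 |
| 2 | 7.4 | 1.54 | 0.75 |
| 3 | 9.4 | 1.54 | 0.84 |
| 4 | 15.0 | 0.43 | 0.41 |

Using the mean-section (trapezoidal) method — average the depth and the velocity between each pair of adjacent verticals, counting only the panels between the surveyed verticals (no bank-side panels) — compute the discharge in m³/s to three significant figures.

8.76 m³/s

Panel 1-2: Δb = 5.5 m, d̄ = (0.39+1.54)/2 = 0.965, v̄ = (0.33+0.75)/2 = 0.54 → q = 5.5×0.965×0.54 = 2.866 m³/s
Panel 2-3: Δb = 2 m, d̄ = (1.54+1.54)/2 = 1.54, v̄ = (0.75+0.84)/2 = 0.795 → q = 2×1.54×0.795 = 2.449 m³/s
Panel 3-4: Δb = 5.6 m, d̄ = (1.54+0.43)/2 = 0.985, v̄ = (0.84+0.41)/2 = 0.625 → q = 5.6×0.985×0.625 = 3.448 m³/s
Q = Σ q = 8.762 m³/s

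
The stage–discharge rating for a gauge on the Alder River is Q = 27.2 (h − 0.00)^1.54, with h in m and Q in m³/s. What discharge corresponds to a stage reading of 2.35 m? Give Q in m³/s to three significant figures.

101 m³/s

Q = 27.2 × (2.35 − 0.00)^1.54 = 27.2 × 2.35^1.54 = 101.4 m³/s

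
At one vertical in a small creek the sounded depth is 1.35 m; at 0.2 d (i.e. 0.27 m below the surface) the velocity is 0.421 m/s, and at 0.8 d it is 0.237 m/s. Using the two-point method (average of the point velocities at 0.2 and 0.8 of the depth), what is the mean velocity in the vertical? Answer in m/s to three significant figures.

0.329 m/s

v̄ = (0.421 + 0.237) / 2 = 0.3290 m/s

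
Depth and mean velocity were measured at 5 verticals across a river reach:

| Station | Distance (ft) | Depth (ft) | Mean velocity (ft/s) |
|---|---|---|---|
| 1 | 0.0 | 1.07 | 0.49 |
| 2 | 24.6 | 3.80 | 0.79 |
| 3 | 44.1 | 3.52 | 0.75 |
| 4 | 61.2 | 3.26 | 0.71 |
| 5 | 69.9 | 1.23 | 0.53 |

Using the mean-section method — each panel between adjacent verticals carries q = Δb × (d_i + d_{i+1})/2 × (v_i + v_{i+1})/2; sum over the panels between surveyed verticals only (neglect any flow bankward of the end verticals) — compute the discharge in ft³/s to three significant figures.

Panel 1-2: Δb = 24.6 ft, d̄ = (1.07+3.80)/2 = 2.435, v̄ = (0.49+0.79)/2 = 0.64 → q = 24.6×2.435×0.64 = 38.34 ft³/s
Panel 2-3: Δb = 19.5 ft, d̄ = (3.80+3.52)/2 = 3.66, v̄ = (0.79+0.75)/2 = 0.77 → q = 19.5×3.66×0.77 = 54.95 ft³/s
Panel 3-4: Δb = 17.1 ft, d̄ = (3.52+3.26)/2 = 3.39, v̄ = (0.75+0.71)/2 = 0.73 → q = 17.1×3.39×0.73 = 42.32 ft³/s
Panel 4-5: Δb = 8.7 ft, d̄ = (3.26+1.23)/2 = 2.245, v̄ = (0.71+0.53)/2 = 0.62 → q = 8.7×2.245×0.62 = 12.11 ft³/s
Q = Σ q = 147.7 ft³/s

148 ft³/s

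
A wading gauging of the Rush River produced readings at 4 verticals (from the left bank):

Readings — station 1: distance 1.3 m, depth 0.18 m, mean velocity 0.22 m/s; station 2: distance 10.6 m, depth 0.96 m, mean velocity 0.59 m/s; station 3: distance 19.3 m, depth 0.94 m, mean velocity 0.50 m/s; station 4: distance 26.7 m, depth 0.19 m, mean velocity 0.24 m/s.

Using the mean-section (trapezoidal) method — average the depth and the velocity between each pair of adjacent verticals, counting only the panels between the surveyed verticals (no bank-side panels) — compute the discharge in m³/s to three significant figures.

Panel 1-2: Δb = 9.3 m, d̄ = (0.18+0.96)/2 = 0.57, v̄ = (0.22+0.59)/2 = 0.405 → q = 9.3×0.57×0.405 = 2.147 m³/s
Panel 2-3: Δb = 8.7 m, d̄ = (0.96+0.94)/2 = 0.95, v̄ = (0.59+0.50)/2 = 0.545 → q = 8.7×0.95×0.545 = 4.504 m³/s
Panel 3-4: Δb = 7.4 m, d̄ = (0.94+0.19)/2 = 0.565, v̄ = (0.50+0.24)/2 = 0.37 → q = 7.4×0.565×0.37 = 1.547 m³/s
Q = Σ q = 8.198 m³/s

8.20 m³/s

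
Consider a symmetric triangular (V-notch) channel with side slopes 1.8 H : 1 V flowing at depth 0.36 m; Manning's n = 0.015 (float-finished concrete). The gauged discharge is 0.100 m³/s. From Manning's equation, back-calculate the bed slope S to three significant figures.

A = z·y² = 1.8×0.36² = 0.2333 m²
P = 2y√(1+z²) = 2×0.36×√(1+1.8²) = 1.483 m
R = A/P = 0.2333/1.483 = 0.1573 m
S = (Q·n / (1·A·R^(2/3)))² = (0.100×0.015 / (1×0.2333×0.2915))² = 0.0004867

0.000487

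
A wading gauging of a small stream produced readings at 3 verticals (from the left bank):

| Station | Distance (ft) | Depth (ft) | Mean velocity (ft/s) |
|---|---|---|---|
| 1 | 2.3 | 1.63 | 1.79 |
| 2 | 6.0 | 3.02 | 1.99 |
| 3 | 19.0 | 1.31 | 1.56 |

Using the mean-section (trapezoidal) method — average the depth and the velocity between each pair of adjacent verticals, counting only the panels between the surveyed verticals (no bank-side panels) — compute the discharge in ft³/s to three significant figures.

66.2 ft³/s

Panel 1-2: Δb = 3.7 ft, d̄ = (1.63+3.02)/2 = 2.325, v̄ = (1.79+1.99)/2 = 1.89 → q = 3.7×2.325×1.89 = 16.26 ft³/s
Panel 2-3: Δb = 13 ft, d̄ = (3.02+1.31)/2 = 2.165, v̄ = (1.99+1.56)/2 = 1.775 → q = 13×2.165×1.775 = 49.96 ft³/s
Q = Σ q = 66.22 ft³/s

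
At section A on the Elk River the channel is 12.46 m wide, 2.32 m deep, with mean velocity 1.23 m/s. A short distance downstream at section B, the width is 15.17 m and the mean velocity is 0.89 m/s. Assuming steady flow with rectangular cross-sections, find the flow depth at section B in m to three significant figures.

2.63 m

Q = A₁V₁ = (12.46×2.32) × 1.23 = 35.56 m³/s
d₂ = Q/(b₂ V₂) = 35.56/(15.17×0.89) = 2.634 m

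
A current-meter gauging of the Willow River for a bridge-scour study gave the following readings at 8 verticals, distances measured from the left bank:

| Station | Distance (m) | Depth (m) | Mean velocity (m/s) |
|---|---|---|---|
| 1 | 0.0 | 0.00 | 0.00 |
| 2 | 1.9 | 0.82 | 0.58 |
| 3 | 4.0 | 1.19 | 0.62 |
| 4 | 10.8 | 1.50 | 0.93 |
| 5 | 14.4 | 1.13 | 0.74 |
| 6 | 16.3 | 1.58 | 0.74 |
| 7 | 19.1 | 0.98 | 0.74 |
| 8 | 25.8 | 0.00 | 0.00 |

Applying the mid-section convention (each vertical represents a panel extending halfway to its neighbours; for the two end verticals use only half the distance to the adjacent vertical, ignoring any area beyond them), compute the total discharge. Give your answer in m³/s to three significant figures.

w_2 = (4.0 − 0.0)/2 = 2 m; q_2 = 0.58 × 0.82 × 2 = 0.9512 m³/s
w_3 = (10.8 − 1.9)/2 = 4.45 m; q_3 = 0.62 × 1.19 × 4.45 = 3.283 m³/s
w_4 = (14.4 − 4.0)/2 = 5.2 m; q_4 = 0.93 × 1.50 × 5.2 = 7.254 m³/s
w_5 = (16.3 − 10.8)/2 = 2.75 m; q_5 = 0.74 × 1.13 × 2.75 = 2.300 m³/s
w_6 = (19.1 − 14.4)/2 = 2.35 m; q_6 = 0.74 × 1.58 × 2.35 = 2.748 m³/s
w_7 = (25.8 − 16.3)/2 = 4.75 m; q_7 = 0.74 × 0.98 × 4.75 = 3.445 m³/s
Stations 1, 8 contribute zero (depth or velocity is 0).
Q = Σ qᵢ = 19.98 m³/s

20.0 m³/s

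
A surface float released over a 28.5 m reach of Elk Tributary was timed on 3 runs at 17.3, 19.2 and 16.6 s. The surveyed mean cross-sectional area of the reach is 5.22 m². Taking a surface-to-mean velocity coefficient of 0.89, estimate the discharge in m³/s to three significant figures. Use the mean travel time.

t̄ = (17.3 + 19.2 + 16.6) / 3 = 17.7 s
v_surface = L / t̄ = 28.5 / 17.7 = 1.610 m/s
v_mean = 0.89 × 1.610 = 1.433 m/s
Q = A × v_mean = 5.22 × 1.433 = 7.481 m³/s

7.48 m³/s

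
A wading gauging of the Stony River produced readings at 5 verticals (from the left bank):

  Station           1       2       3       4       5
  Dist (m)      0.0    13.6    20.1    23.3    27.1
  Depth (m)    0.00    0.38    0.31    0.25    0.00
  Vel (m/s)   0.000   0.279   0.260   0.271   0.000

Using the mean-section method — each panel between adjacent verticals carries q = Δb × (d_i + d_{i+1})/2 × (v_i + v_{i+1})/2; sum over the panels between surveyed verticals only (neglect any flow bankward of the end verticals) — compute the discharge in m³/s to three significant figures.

Panel 1-2: Δb = 13.6 m, d̄ = (0.00+0.38)/2 = 0.19, v̄ = (0.000+0.279)/2 = 0.1395 → q = 13.6×0.19×0.1395 = 0.3605 m³/s
Panel 2-3: Δb = 6.5 m, d̄ = (0.38+0.31)/2 = 0.345, v̄ = (0.279+0.260)/2 = 0.2695 → q = 6.5×0.345×0.2695 = 0.6044 m³/s
Panel 3-4: Δb = 3.2 m, d̄ = (0.31+0.25)/2 = 0.28, v̄ = (0.260+0.271)/2 = 0.2655 → q = 3.2×0.28×0.2655 = 0.2379 m³/s
Panel 4-5: Δb = 3.8 m, d̄ = (0.25+0.00)/2 = 0.125, v̄ = (0.271+0.000)/2 = 0.1355 → q = 3.8×0.125×0.1355 = 0.06436 m³/s
Q = Σ q = 1.267 m³/s

1.27 m³/s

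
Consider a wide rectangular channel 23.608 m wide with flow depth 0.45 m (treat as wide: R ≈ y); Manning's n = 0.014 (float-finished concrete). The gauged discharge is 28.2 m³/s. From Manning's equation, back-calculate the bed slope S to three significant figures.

A = b·y = 23.608 × 0.45 = 10.62 m²
Wide channel: R ≈ y = 0.45 m
S = (Q·n / (1·A·R^(2/3)))² = (28.2×0.014 / (1×10.62×0.5872))² = 0.004005

0.00400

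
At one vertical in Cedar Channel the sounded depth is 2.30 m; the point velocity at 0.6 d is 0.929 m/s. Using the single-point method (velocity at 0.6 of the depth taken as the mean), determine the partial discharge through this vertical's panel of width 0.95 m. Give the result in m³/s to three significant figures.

v̄ = v₀.₆ = 0.929 m/s
q = v̄ × d × w = 0.9290 × 2.30 × 0.95 = 2.030 m³/s

2.03 m³/s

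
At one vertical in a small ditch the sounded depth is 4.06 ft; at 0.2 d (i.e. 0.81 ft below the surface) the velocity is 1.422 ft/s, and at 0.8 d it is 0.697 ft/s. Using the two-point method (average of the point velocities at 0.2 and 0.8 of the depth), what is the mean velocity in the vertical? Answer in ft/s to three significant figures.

v̄ = (1.422 + 0.697) / 2 = 1.060 ft/s

1.06 ft/s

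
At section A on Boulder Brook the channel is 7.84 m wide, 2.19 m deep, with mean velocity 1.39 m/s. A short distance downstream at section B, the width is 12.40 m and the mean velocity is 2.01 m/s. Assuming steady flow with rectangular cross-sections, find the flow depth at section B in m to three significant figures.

0.958 m

Q = A₁V₁ = (7.84×2.19) × 1.39 = 23.87 m³/s
d₂ = Q/(b₂ V₂) = 23.87/(12.40×2.01) = 0.9575 m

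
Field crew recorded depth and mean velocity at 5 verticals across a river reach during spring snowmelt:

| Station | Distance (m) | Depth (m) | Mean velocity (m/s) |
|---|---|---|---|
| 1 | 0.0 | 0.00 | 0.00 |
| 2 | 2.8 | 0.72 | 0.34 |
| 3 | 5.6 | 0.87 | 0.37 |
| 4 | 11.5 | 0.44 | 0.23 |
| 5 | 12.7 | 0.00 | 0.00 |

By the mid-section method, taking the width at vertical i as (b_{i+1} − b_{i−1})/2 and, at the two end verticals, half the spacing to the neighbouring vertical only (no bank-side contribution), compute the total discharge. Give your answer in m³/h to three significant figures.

w_2 = (5.6 − 0.0)/2 = 2.8 m; q_2 = 0.34 × 0.72 × 2.8 = 0.6854 m³/s
w_3 = (11.5 − 2.8)/2 = 4.35 m; q_3 = 0.37 × 0.87 × 4.35 = 1.400 m³/s
w_4 = (12.7 − 5.6)/2 = 3.55 m; q_4 = 0.23 × 0.44 × 3.55 = 0.3593 m³/s
Stations 1, 5 contribute zero (depth or velocity is 0).
Q = Σ qᵢ = 2.445 m³/s
= 2.445 × 3600 = 8802 m³/h

8800 m³/h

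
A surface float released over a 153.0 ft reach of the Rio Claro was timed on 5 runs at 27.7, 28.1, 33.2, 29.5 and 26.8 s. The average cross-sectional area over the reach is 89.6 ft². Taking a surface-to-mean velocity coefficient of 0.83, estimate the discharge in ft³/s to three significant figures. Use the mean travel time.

392 ft³/s

t̄ = (27.7 + 28.1 + 33.2 + 29.5 + 26.8) / 5 = 29.06 s
v_surface = L / t̄ = 153.0 / 29.06 = 5.265 ft/s
v_mean = 0.83 × 5.265 = 4.370 ft/s
Q = A × v_mean = 89.6 × 4.370 = 391.5 ft³/s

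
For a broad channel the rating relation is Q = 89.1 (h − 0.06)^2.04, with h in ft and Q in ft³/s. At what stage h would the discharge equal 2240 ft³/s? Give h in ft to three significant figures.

4.92 ft

h − h₀ = (Q/C)^(1/b) = (2240/89.1)^(1/2.04) = 4.858 ft
h = 0.06 + 4.858 = 4.918 ft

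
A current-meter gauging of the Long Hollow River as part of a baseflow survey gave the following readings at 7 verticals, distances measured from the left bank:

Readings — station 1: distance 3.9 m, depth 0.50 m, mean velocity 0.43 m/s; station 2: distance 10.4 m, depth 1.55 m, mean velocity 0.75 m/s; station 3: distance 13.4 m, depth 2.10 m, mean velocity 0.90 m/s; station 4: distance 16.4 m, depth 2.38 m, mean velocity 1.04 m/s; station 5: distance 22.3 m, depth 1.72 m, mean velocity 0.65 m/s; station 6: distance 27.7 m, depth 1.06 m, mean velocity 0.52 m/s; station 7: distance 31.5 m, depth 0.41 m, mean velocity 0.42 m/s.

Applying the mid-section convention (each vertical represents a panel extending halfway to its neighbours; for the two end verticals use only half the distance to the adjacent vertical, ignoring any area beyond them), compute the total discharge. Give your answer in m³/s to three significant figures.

w_1 = (10.4 − 3.9)/2 = 3.25 m; q_1 = 0.43 × 0.50 × 3.25 = 0.6988 m³/s
w_2 = (13.4 − 3.9)/2 = 4.75 m; q_2 = 0.75 × 1.55 × 4.75 = 5.522 m³/s
w_3 = (16.4 − 10.4)/2 = 3 m; q_3 = 0.90 × 2.10 × 3 = 5.670 m³/s
w_4 = (22.3 − 13.4)/2 = 4.45 m; q_4 = 1.04 × 2.38 × 4.45 = 11.01 m³/s
w_5 = (27.7 − 16.4)/2 = 5.65 m; q_5 = 0.65 × 1.72 × 5.65 = 6.317 m³/s
w_6 = (31.5 − 22.3)/2 = 4.6 m; q_6 = 0.52 × 1.06 × 4.6 = 2.536 m³/s
w_7 = (31.5 − 27.7)/2 = 1.9 m; q_7 = 0.42 × 0.41 × 1.9 = 0.3272 m³/s
Q = Σ qᵢ = 32.08 m³/s

32.1 m³/s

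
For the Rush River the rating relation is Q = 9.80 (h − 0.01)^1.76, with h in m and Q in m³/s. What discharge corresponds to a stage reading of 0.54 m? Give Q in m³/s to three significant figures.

3.21 m³/s

Q = 9.80 × (0.54 − 0.01)^1.76 = 9.80 × 0.53^1.76 = 3.206 m³/s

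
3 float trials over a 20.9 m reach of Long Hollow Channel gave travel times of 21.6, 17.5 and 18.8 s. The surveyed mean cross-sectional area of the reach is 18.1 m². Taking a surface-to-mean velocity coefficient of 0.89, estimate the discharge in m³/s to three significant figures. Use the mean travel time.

t̄ = (21.6 + 17.5 + 18.8) / 3 = 19.3 s
v_surface = L / t̄ = 20.9 / 19.3 = 1.083 m/s
v_mean = 0.89 × 1.083 = 0.9638 m/s
Q = A × v_mean = 18.1 × 0.9638 = 17.44 m³/s

17.4 m³/s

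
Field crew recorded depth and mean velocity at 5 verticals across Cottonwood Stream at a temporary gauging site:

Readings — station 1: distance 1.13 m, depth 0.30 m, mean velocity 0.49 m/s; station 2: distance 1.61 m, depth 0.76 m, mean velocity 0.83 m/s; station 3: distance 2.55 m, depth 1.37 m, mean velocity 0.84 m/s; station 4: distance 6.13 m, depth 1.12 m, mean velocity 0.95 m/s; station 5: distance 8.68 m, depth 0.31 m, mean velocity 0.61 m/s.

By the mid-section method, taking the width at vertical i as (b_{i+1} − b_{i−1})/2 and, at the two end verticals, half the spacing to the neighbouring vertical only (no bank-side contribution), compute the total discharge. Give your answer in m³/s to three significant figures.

w_1 = (1.61 − 1.13)/2 = 0.24 m; q_1 = 0.49 × 0.30 × 0.24 = 0.03528 m³/s
w_2 = (2.55 − 1.13)/2 = 0.71 m; q_2 = 0.83 × 0.76 × 0.71 = 0.4479 m³/s
w_3 = (6.13 − 1.61)/2 = 2.26 m; q_3 = 0.84 × 1.37 × 2.26 = 2.601 m³/s
w_4 = (8.68 − 2.55)/2 = 3.065 m; q_4 = 0.95 × 1.12 × 3.065 = 3.261 m³/s
w_5 = (8.68 − 6.13)/2 = 1.275 m; q_5 = 0.61 × 0.31 × 1.275 = 0.2411 m³/s
Q = Σ qᵢ = 6.586 m³/s

6.59 m³/s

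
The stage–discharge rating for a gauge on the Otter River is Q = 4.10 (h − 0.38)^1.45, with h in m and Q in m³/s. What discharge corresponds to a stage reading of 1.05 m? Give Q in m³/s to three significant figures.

2.29 m³/s

Q = 4.10 × (1.05 − 0.38)^1.45 = 4.10 × 0.67^1.45 = 2.294 m³/s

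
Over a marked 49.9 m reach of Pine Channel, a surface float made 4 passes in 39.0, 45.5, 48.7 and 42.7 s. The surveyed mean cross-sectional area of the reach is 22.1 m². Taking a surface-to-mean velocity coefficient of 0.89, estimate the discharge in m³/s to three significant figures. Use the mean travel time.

t̄ = (39.0 + 45.5 + 48.7 + 42.7) / 4 = 43.975 s
v_surface = L / t̄ = 49.9 / 43.975 = 1.135 m/s
v_mean = 0.89 × 1.135 = 1.010 m/s
Q = A × v_mean = 22.1 × 1.010 = 22.32 m³/s

22.3 m³/s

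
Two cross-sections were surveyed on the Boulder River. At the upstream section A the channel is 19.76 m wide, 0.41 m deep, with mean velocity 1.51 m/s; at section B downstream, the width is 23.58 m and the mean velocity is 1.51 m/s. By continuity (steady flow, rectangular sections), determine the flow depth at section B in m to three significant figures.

0.344 m

Q = A₁V₁ = (19.76×0.41) × 1.51 = 12.23 m³/s
d₂ = Q/(b₂ V₂) = 12.23/(23.58×1.51) = 0.3436 m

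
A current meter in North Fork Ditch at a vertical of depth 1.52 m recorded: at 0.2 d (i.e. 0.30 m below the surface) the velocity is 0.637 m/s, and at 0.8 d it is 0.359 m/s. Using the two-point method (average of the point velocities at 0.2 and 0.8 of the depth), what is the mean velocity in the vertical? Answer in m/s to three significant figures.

0.498 m/s

v̄ = (0.637 + 0.359) / 2 = 0.4980 m/s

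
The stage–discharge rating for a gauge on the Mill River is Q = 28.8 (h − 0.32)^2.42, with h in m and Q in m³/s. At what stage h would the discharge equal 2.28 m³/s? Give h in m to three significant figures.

0.671 m

h − h₀ = (Q/C)^(1/b) = (2.28/28.8)^(1/2.42) = 0.3506 m
h = 0.32 + 0.3506 = 0.6706 m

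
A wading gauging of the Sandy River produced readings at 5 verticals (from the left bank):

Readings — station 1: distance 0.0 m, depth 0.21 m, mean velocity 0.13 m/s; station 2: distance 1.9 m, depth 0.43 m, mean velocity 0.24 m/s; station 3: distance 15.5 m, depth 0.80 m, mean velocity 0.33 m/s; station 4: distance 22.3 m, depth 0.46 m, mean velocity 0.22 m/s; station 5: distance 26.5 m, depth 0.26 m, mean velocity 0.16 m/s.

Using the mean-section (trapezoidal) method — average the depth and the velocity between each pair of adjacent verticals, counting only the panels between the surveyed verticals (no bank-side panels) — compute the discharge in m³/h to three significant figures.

14300 m³/h

Panel 1-2: Δb = 1.9 m, d̄ = (0.21+0.43)/2 = 0.32, v̄ = (0.13+0.24)/2 = 0.185 → q = 1.9×0.32×0.185 = 0.1125 m³/s
Panel 2-3: Δb = 13.6 m, d̄ = (0.43+0.80)/2 = 0.615, v̄ = (0.24+0.33)/2 = 0.285 → q = 13.6×0.615×0.285 = 2.384 m³/s
Panel 3-4: Δb = 6.8 m, d̄ = (0.80+0.46)/2 = 0.63, v̄ = (0.33+0.22)/2 = 0.275 → q = 6.8×0.63×0.275 = 1.178 m³/s
Panel 4-5: Δb = 4.2 m, d̄ = (0.46+0.26)/2 = 0.36, v̄ = (0.22+0.16)/2 = 0.19 → q = 4.2×0.36×0.19 = 0.2873 m³/s
Q = Σ q = 3.962 m³/s
= 3.962 × 3600 = 14260 m³/h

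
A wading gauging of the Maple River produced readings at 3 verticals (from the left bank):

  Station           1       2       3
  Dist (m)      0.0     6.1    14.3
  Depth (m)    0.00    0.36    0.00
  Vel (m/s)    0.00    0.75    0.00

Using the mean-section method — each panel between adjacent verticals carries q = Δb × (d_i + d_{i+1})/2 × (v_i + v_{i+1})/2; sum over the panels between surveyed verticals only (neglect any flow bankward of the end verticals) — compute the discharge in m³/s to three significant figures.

0.965 m³/s

Panel 1-2: Δb = 6.1 m, d̄ = (0.00+0.36)/2 = 0.18, v̄ = (0.00+0.75)/2 = 0.375 → q = 6.1×0.18×0.375 = 0.4118 m³/s
Panel 2-3: Δb = 8.2 m, d̄ = (0.36+0.00)/2 = 0.18, v̄ = (0.75+0.00)/2 = 0.375 → q = 8.2×0.18×0.375 = 0.5535 m³/s
Q = Σ q = 0.9653 m³/s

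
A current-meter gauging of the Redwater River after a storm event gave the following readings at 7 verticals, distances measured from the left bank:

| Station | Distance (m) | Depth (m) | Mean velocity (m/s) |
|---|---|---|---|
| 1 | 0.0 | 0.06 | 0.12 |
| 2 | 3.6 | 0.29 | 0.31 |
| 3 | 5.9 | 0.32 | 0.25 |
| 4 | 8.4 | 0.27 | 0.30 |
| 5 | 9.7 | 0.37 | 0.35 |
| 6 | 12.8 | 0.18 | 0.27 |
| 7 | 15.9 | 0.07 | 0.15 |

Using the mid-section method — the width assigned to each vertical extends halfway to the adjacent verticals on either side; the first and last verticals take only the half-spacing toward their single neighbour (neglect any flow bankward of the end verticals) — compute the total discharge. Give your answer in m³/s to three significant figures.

w_1 = (3.6 − 0.0)/2 = 1.8 m; q_1 = 0.12 × 0.06 × 1.8 = 0.01296 m³/s
w_2 = (5.9 − 0.0)/2 = 2.95 m; q_2 = 0.31 × 0.29 × 2.95 = 0.2652 m³/s
w_3 = (8.4 − 3.6)/2 = 2.4 m; q_3 = 0.25 × 0.32 × 2.4 = 0.1920 m³/s
w_4 = (9.7 − 5.9)/2 = 1.9 m; q_4 = 0.30 × 0.27 × 1.9 = 0.1539 m³/s
w_5 = (12.8 − 8.4)/2 = 2.2 m; q_5 = 0.35 × 0.37 × 2.2 = 0.2849 m³/s
w_6 = (15.9 − 9.7)/2 = 3.1 m; q_6 = 0.27 × 0.18 × 3.1 = 0.1507 m³/s
w_7 = (15.9 − 12.8)/2 = 1.55 m; q_7 = 0.15 × 0.07 × 1.55 = 0.01628 m³/s
Q = Σ qᵢ = 1.076 m³/s

1.08 m³/s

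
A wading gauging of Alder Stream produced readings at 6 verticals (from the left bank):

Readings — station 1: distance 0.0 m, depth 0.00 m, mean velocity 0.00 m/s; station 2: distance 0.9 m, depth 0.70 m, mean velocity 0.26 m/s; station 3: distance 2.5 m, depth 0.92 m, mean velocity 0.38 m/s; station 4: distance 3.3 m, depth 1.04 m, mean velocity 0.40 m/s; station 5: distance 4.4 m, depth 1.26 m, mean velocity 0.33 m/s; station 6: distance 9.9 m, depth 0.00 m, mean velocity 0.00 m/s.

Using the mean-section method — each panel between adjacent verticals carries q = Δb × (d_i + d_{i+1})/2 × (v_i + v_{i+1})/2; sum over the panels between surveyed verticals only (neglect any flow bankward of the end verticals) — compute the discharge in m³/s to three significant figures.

Panel 1-2: Δb = 0.9 m, d̄ = (0.00+0.70)/2 = 0.35, v̄ = (0.00+0.26)/2 = 0.13 → q = 0.9×0.35×0.13 = 0.04095 m³/s
Panel 2-3: Δb = 1.6 m, d̄ = (0.70+0.92)/2 = 0.81, v̄ = (0.26+0.38)/2 = 0.32 → q = 1.6×0.81×0.32 = 0.4147 m³/s
Panel 3-4: Δb = 0.8 m, d̄ = (0.92+1.04)/2 = 0.98, v̄ = (0.38+0.40)/2 = 0.39 → q = 0.8×0.98×0.39 = 0.3058 m³/s
Panel 4-5: Δb = 1.1 m, d̄ = (1.04+1.26)/2 = 1.15, v̄ = (0.40+0.33)/2 = 0.365 → q = 1.1×1.15×0.365 = 0.4617 m³/s
Panel 5-6: Δb = 5.5 m, d̄ = (1.26+0.00)/2 = 0.63, v̄ = (0.33+0.00)/2 = 0.165 → q = 5.5×0.63×0.165 = 0.5717 m³/s
Q = Σ q = 1.795 m³/s

1.79 m³/s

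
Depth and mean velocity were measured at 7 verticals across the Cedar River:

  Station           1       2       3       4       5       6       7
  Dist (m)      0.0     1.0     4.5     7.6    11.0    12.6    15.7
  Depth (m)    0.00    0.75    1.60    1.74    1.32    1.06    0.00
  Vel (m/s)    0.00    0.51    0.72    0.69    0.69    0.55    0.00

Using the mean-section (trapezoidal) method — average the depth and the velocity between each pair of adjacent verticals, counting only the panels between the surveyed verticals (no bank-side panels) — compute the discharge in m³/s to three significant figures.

11.5 m³/s

Panel 1-2: Δb = 1 m, d̄ = (0.00+0.75)/2 = 0.375, v̄ = (0.00+0.51)/2 = 0.255 → q = 1×0.375×0.255 = 0.09563 m³/s
Panel 2-3: Δb = 3.5 m, d̄ = (0.75+1.60)/2 = 1.175, v̄ = (0.51+0.72)/2 = 0.615 → q = 3.5×1.175×0.615 = 2.529 m³/s
Panel 3-4: Δb = 3.1 m, d̄ = (1.60+1.74)/2 = 1.67, v̄ = (0.72+0.69)/2 = 0.705 → q = 3.1×1.67×0.705 = 3.650 m³/s
Panel 4-5: Δb = 3.4 m, d̄ = (1.74+1.32)/2 = 1.53, v̄ = (0.69+0.69)/2 = 0.69 → q = 3.4×1.53×0.69 = 3.589 m³/s
Panel 5-6: Δb = 1.6 m, d̄ = (1.32+1.06)/2 = 1.19, v̄ = (0.69+0.55)/2 = 0.62 → q = 1.6×1.19×0.62 = 1.180 m³/s
Panel 6-7: Δb = 3.1 m, d̄ = (1.06+0.00)/2 = 0.53, v̄ = (0.55+0.00)/2 = 0.275 → q = 3.1×0.53×0.275 = 0.4518 m³/s
Q = Σ q = 11.50 m³/s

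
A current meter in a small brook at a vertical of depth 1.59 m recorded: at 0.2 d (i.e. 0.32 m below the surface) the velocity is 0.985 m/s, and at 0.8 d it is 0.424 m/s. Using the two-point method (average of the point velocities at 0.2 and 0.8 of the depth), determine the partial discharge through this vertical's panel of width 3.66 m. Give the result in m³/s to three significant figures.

4.10 m³/s

v̄ = (0.985 + 0.424) / 2 = 0.7045 m/s
q = v̄ × d × w = 0.7045 × 1.59 × 3.66 = 4.100 m³/s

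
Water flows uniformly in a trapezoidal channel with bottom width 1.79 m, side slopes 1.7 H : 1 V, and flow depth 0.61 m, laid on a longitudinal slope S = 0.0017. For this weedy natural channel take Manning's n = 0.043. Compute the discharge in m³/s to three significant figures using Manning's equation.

0.914 m³/s

A = (b + z·y)·y = (1.79 + 1.7×0.61)×0.61 = 1.724 m²
P = b + 2y√(1+z²) = 1.79 + 2×0.61×√(1+1.7²) = 4.196 m
R = A/P = 1.724/4.196 = 0.4110 m
Q = (1/n)·A·R^(2/3)·S^(1/2) = (1/0.043) × 1.724 × 0.4110^(2/3) × 0.0017^(1/2) = 0.9140 m³/s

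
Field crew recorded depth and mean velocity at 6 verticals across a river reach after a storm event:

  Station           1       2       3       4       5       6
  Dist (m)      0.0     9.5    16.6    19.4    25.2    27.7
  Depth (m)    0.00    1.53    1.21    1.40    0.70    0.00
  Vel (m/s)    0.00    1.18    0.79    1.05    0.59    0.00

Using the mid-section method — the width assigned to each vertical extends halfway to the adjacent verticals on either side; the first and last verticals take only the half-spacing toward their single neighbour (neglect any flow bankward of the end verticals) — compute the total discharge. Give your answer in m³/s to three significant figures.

27.8 m³/s

w_2 = (16.6 − 0.0)/2 = 8.3 m; q_2 = 1.18 × 1.53 × 8.3 = 14.98 m³/s
w_3 = (19.4 − 9.5)/2 = 4.95 m; q_3 = 0.79 × 1.21 × 4.95 = 4.732 m³/s
w_4 = (25.2 − 16.6)/2 = 4.3 m; q_4 = 1.05 × 1.40 × 4.3 = 6.321 m³/s
w_5 = (27.7 − 19.4)/2 = 4.15 m; q_5 = 0.59 × 0.70 × 4.15 = 1.714 m³/s
Stations 1, 6 contribute zero (depth or velocity is 0).
Q = Σ qᵢ = 27.75 m³/s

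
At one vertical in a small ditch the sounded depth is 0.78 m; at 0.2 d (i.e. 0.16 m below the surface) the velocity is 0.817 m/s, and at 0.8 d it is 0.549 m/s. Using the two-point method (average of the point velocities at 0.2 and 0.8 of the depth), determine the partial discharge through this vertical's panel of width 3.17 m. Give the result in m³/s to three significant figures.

1.69 m³/s

v̄ = (0.817 + 0.549) / 2 = 0.6830 m/s
q = v̄ × d × w = 0.6830 × 0.78 × 3.17 = 1.689 m³/s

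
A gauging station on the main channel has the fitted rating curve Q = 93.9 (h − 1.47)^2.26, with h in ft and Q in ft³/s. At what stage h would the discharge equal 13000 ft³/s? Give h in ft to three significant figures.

h − h₀ = (Q/C)^(1/b) = (13000/93.9)^(1/2.26) = 8.861 ft
h = 1.47 + 8.861 = 10.33 ft

10.3 ft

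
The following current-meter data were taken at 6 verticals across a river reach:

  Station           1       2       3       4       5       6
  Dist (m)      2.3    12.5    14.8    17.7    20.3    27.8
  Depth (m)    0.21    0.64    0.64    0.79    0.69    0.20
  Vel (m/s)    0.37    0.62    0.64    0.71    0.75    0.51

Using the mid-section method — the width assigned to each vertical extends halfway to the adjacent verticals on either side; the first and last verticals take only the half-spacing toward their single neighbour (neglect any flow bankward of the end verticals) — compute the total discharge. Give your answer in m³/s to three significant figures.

w_1 = (12.5 − 2.3)/2 = 5.1 m; q_1 = 0.37 × 0.21 × 5.1 = 0.3963 m³/s
w_2 = (14.8 − 2.3)/2 = 6.25 m; q_2 = 0.62 × 0.64 × 6.25 = 2.480 m³/s
w_3 = (17.7 − 12.5)/2 = 2.6 m; q_3 = 0.64 × 0.64 × 2.6 = 1.065 m³/s
w_4 = (20.3 − 14.8)/2 = 2.75 m; q_4 = 0.71 × 0.79 × 2.75 = 1.542 m³/s
w_5 = (27.8 − 17.7)/2 = 5.05 m; q_5 = 0.75 × 0.69 × 5.05 = 2.613 m³/s
w_6 = (27.8 − 20.3)/2 = 3.75 m; q_6 = 0.51 × 0.20 × 3.75 = 0.3825 m³/s
Q = Σ qᵢ = 8.480 m³/s

8.48 m³/s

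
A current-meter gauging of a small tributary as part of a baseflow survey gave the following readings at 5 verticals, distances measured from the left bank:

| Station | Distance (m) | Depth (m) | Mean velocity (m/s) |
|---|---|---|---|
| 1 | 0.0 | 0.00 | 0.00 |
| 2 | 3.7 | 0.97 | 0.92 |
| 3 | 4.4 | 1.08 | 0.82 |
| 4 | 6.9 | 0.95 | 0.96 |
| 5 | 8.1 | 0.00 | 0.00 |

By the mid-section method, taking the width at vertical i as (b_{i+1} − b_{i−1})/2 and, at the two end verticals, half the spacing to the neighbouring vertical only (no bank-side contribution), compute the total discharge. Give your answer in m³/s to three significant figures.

w_2 = (4.4 − 0.0)/2 = 2.2 m; q_2 = 0.92 × 0.97 × 2.2 = 1.963 m³/s
w_3 = (6.9 − 3.7)/2 = 1.6 m; q_3 = 0.82 × 1.08 × 1.6 = 1.417 m³/s
w_4 = (8.1 − 4.4)/2 = 1.85 m; q_4 = 0.96 × 0.95 × 1.85 = 1.687 m³/s
Stations 1, 5 contribute zero (depth or velocity is 0).
Q = Σ qᵢ = 5.067 m³/s

5.07 m³/s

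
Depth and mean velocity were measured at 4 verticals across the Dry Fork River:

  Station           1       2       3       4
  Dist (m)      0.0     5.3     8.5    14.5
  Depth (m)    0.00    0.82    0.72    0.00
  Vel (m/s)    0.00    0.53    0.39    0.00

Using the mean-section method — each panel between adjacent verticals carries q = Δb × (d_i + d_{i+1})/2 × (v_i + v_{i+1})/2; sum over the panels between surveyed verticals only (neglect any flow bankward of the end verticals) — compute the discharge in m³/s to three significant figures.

2.13 m³/s

Panel 1-2: Δb = 5.3 m, d̄ = (0.00+0.82)/2 = 0.41, v̄ = (0.00+0.53)/2 = 0.265 → q = 5.3×0.41×0.265 = 0.5758 m³/s
Panel 2-3: Δb = 3.2 m, d̄ = (0.82+0.72)/2 = 0.77, v̄ = (0.53+0.39)/2 = 0.46 → q = 3.2×0.77×0.46 = 1.133 m³/s
Panel 3-4: Δb = 6 m, d̄ = (0.72+0.00)/2 = 0.36, v̄ = (0.39+0.00)/2 = 0.195 → q = 6×0.36×0.195 = 0.4212 m³/s
Q = Σ q = 2.130 m³/s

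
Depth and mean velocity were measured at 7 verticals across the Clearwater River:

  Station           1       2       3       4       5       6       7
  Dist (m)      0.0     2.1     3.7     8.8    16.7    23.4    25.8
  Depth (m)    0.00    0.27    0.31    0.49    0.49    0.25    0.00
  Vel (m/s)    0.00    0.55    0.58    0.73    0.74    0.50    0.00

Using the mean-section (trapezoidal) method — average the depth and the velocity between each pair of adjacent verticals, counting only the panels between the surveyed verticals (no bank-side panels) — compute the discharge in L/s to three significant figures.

6130 L/s

Panel 1-2: Δb = 2.1 m, d̄ = (0.00+0.27)/2 = 0.135, v̄ = (0.00+0.55)/2 = 0.275 → q = 2.1×0.135×0.275 = 0.07796 m³/s
Panel 2-3: Δb = 1.6 m, d̄ = (0.27+0.31)/2 = 0.29, v̄ = (0.55+0.58)/2 = 0.565 → q = 1.6×0.29×0.565 = 0.2622 m³/s
Panel 3-4: Δb = 5.1 m, d̄ = (0.31+0.49)/2 = 0.4, v̄ = (0.58+0.73)/2 = 0.655 → q = 5.1×0.4×0.655 = 1.336 m³/s
Panel 4-5: Δb = 7.9 m, d̄ = (0.49+0.49)/2 = 0.49, v̄ = (0.73+0.74)/2 = 0.735 → q = 7.9×0.49×0.735 = 2.845 m³/s
Panel 5-6: Δb = 6.7 m, d̄ = (0.49+0.25)/2 = 0.37, v̄ = (0.74+0.50)/2 = 0.62 → q = 6.7×0.37×0.62 = 1.537 m³/s
Panel 6-7: Δb = 2.4 m, d̄ = (0.25+0.00)/2 = 0.125, v̄ = (0.50+0.00)/2 = 0.25 → q = 2.4×0.125×0.25 = 0.07500 m³/s
Q = Σ q = 6.133 m³/s
= 6.133 × 1000 = 6133 L/s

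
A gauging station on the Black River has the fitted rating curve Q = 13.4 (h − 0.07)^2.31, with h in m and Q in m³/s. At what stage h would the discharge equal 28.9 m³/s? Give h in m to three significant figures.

h − h₀ = (Q/C)^(1/b) = (28.9/13.4)^(1/2.31) = 1.395 m
h = 0.07 + 1.395 = 1.465 m

1.46 m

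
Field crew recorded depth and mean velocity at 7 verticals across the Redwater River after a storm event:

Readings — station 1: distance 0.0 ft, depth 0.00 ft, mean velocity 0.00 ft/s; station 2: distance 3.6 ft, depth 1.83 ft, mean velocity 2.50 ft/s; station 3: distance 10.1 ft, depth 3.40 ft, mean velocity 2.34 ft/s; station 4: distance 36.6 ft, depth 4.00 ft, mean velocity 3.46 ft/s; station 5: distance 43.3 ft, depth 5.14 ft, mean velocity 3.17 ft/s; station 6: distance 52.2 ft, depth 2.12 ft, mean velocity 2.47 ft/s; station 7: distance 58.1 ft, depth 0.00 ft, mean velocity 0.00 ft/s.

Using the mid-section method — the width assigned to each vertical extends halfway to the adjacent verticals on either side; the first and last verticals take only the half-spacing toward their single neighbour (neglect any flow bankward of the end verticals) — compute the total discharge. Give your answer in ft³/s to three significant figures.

w_2 = (10.1 − 0.0)/2 = 5.05 ft; q_2 = 2.50 × 1.83 × 5.05 = 23.10 ft³/s
w_3 = (36.6 − 3.6)/2 = 16.5 ft; q_3 = 2.34 × 3.40 × 16.5 = 131.3 ft³/s
w_4 = (43.3 − 10.1)/2 = 16.6 ft; q_4 = 3.46 × 4.00 × 16.6 = 229.7 ft³/s
w_5 = (52.2 − 36.6)/2 = 7.8 ft; q_5 = 3.17 × 5.14 × 7.8 = 127.1 ft³/s
w_6 = (58.1 − 43.3)/2 = 7.4 ft; q_6 = 2.47 × 2.12 × 7.4 = 38.75 ft³/s
Stations 1, 7 contribute zero (depth or velocity is 0).
Q = Σ qᵢ = 550.0 ft³/s

550 ft³/s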